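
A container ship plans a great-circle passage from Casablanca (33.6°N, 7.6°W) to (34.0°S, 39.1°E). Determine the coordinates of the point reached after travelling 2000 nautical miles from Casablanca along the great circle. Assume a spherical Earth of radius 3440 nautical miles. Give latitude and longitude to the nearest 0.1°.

≈ (5.8°N, 12.1°E)

Write both endpoints as unit vectors p₁, p₂ with components (cos φ cos λ, cos φ sin λ, sin φ).
The central angle between the endpoints is δ = arccos(p₁·p₂) ≈ 1.406 rad (80.6°). The total great-circle distance is δ·R ≈ 1.406 × 3440 ≈ 4836 nmi, so the target fraction is f = 2000/4836 ≈ 0.414.
Interpolate at f ≈ 0.414 with slerp weights a = sin((1−f)δ)/sin δ ≈ 0.744, b = sin(fδ)/sin δ ≈ 0.557.
p = a·p₁ + b·p₂ ≈ (0.973, 0.209, 0.101); φ = arcsin(p_z) ≈ 5.77°, λ = atan2(p_y, p_x) ≈ 12.13°.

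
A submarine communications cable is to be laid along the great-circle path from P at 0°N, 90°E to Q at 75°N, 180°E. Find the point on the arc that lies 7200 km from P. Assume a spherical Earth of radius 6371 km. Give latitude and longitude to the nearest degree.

Convert each endpoint to a unit vector on the sphere (x = cos φ cos λ, y = cos φ sin λ, z = sin φ).
The central angle between the endpoints is δ = arccos(p₁·p₂) ≈ 1.571 rad (90.0°). The total great-circle distance is δ·R ≈ 1.571 × 6371 ≈ 10008 km, so the target fraction is f = 7200/10008 ≈ 0.719.
Interpolate at f ≈ 0.719 with slerp weights a = sin((1−f)δ)/sin δ ≈ 0.427, b = sin(fδ)/sin δ ≈ 0.904.
p = a·p₁ + b·p₂ ≈ (-0.234, 0.427, 0.874); φ = arcsin(p_z) ≈ 60.89°, λ = atan2(p_y, p_x) ≈ 118.76°.

≈ 61°N, 119°E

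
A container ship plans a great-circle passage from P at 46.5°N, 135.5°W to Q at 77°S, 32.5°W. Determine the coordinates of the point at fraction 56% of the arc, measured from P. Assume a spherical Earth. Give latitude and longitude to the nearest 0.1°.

Write both endpoints as unit vectors p₁, p₂ with components (cos φ cos λ, cos φ sin λ, sin φ).
The central angle between the endpoints is δ = arccos(p₁·p₂) ≈ 2.406 rad (137.9°).
Interpolate at f = 0.56 with slerp weights a = sin((1−f)δ)/sin δ ≈ 1.300, b = sin(fδ)/sin δ ≈ 1.454.
p = a·p₁ + b·p₂ ≈ (-0.362, -0.803, -0.474); φ = arcsin(p_z) ≈ -28.28°, λ = atan2(p_y, p_x) ≈ -114.29°.

≈ 28.3°S, 114.3°W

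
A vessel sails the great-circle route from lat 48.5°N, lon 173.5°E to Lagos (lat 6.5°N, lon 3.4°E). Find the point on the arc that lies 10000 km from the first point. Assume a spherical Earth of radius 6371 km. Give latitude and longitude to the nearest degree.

≈ lat 40°N, lon 9°E

The haversine formula gives a central angle δ ≈ 2.170 rad (124.3°) between the endpoints. The total great-circle distance is δ·R ≈ 2.170 × 6371 ≈ 13823 km, so the target fraction is f = 10000/13823 ≈ 0.723.
Interpolate at f ≈ 0.723 with slerp weights a = sin((1−f)δ)/sin δ ≈ 0.684, b = sin(fδ)/sin δ ≈ 1.211.
p = a·p₁ + b·p₂ ≈ (0.751, 0.123, 0.649); φ = arcsin(p_z) ≈ 40.48°, λ = atan2(p_y, p_x) ≈ 9.28°.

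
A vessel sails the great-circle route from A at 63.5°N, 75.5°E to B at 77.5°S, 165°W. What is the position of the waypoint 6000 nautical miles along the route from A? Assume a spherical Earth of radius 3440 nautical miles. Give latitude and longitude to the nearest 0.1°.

The haversine formula gives a central angle δ ≈ 2.742 rad (157.1°) between the endpoints. The total great-circle distance is δ·R ≈ 2.742 × 3440 ≈ 9433 nmi, so the target fraction is f = 6000/9433 ≈ 0.636.
Interpolate at f ≈ 0.636 with slerp weights a = sin((1−f)δ)/sin δ ≈ 2.161, b = sin(fδ)/sin δ ≈ 2.533.
p = a·p₁ + b·p₂ ≈ (-0.288, 0.792, -0.539); φ = arcsin(p_z) ≈ -32.61°, λ = atan2(p_y, p_x) ≈ 110.00°.

≈ 32.6°S, 110.0°E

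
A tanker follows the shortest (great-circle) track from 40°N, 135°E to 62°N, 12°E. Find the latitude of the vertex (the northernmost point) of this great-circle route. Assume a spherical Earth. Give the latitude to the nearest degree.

The great circle lies in the plane with unit normal n̂ = (p₁ × p₂)/|p₁ × p₂|.
Here n̂_z ≈ -0.325; the vertex latitude is φ_max = arccos|n̂_z| ≈ 71.0°.

≈ 71°N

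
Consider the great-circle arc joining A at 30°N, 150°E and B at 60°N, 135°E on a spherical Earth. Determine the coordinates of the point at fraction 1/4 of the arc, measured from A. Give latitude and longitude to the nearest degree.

From cos δ = sin φ₁ sin φ₂ + cos φ₁ cos φ₂ cos Δλ, the central angle is δ ≈ 0.552 rad (31.6°).
Interpolate at f = 1/4 with slerp weights a = sin((1−f)δ)/sin δ ≈ 0.767, b = sin(fδ)/sin δ ≈ 0.262.
p = a·p₁ + b·p₂ ≈ (-0.668, 0.425, 0.611); φ = arcsin(p_z) ≈ 37.65°, λ = atan2(p_y, p_x) ≈ 147.54°.

≈ 38°N, 148°E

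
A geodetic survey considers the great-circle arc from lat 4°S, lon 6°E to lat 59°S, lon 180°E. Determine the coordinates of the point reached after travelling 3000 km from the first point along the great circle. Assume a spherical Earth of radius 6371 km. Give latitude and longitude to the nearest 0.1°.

≈ lat 30.9°S, lon 7.8°E

Write both endpoints as unit vectors p₁, p₂ with components (cos φ cos λ, cos φ sin λ, sin φ).
The central angle between the endpoints is δ = arccos(p₁·p₂) ≈ 2.039 rad (116.8°). The total great-circle distance is δ·R ≈ 2.039 × 6371 ≈ 12990 km, so the target fraction is f = 3000/12990 ≈ 0.231.
Interpolate at f ≈ 0.231 with slerp weights a = sin((1−f)δ)/sin δ ≈ 1.121, b = sin(fδ)/sin δ ≈ 0.508.
p = a·p₁ + b·p₂ ≈ (0.850, 0.117, -0.514); φ = arcsin(p_z) ≈ -30.92°, λ = atan2(p_y, p_x) ≈ 7.83°.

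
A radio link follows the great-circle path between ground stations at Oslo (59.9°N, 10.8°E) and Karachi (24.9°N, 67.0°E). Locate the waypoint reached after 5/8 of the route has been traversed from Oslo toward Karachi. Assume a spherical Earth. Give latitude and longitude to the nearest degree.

Convert each endpoint to a unit vector on the sphere (x = cos φ cos λ, y = cos φ sin λ, z = sin φ).
The central angle between the endpoints is δ = arccos(p₁·p₂) ≈ 0.905 rad (51.9°).
Interpolate at f = 5/8 with slerp weights a = sin((1−f)δ)/sin δ ≈ 0.423, b = sin(fδ)/sin δ ≈ 0.682.
p = a·p₁ + b·p₂ ≈ (0.450, 0.609, 0.653); φ = arcsin(p_z) ≈ 40.79°, λ = atan2(p_y, p_x) ≈ 53.52°.

≈ 41°N, 54°E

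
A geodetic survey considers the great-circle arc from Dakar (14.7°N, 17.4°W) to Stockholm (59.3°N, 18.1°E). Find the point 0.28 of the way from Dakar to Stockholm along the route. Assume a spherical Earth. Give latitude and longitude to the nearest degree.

The haversine formula gives a central angle δ ≈ 0.902 rad (51.7°) between the endpoints.
Interpolate at f = 0.28 with slerp weights a = sin((1−f)δ)/sin δ ≈ 0.771, b = sin(fδ)/sin δ ≈ 0.318.
p = a·p₁ + b·p₂ ≈ (0.866, -0.172, 0.469); φ = arcsin(p_z) ≈ 28.00°, λ = atan2(p_y, p_x) ≈ -11.26°.

≈ (28°N, 11°W)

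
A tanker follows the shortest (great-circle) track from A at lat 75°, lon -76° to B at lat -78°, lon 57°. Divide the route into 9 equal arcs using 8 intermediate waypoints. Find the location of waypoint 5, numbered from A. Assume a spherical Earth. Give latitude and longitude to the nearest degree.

Write both endpoints as unit vectors p₁, p₂ with components (cos φ cos λ, cos φ sin λ, sin φ).
The central angle between the endpoints is δ = arccos(p₁·p₂) ≈ 2.949 rad (169.0°).
Interpolate at f = 5/9 with slerp weights a = sin((1−f)δ)/sin δ ≈ 5.050, b = sin(fδ)/sin δ ≈ 5.213.
p = a·p₁ + b·p₂ ≈ (0.907, -0.359, -0.222); φ = arcsin(p_z) ≈ -12.83°, λ = atan2(p_y, p_x) ≈ -21.61°.

≈ lat -13°, lon -22°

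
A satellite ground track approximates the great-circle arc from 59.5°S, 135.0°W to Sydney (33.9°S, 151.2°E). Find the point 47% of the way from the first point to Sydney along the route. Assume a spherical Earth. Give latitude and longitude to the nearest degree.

≈ 53°S, 180°E

Convert each endpoint to a unit vector on the sphere (x = cos φ cos λ, y = cos φ sin λ, z = sin φ).
The central angle between the endpoints is δ = arccos(p₁·p₂) ≈ 0.930 rad (53.3°).
Interpolate at f = 0.47 with slerp weights a = sin((1−f)δ)/sin δ ≈ 0.590, b = sin(fδ)/sin δ ≈ 0.528.
p = a·p₁ + b·p₂ ≈ (-0.596, -0.001, -0.803); φ = arcsin(p_z) ≈ -53.42°, λ = atan2(p_y, p_x) ≈ -179.93°.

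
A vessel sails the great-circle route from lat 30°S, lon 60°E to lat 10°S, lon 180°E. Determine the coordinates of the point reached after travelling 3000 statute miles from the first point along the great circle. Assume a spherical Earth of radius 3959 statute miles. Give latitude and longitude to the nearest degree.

The haversine formula gives a central angle δ ≈ 1.917 rad (109.9°) between the endpoints. The total great-circle distance is δ·R ≈ 1.917 × 3959 ≈ 7591 mi, so the target fraction is f = 3000/7591 ≈ 0.395.
Interpolate at f ≈ 0.395 with slerp weights a = sin((1−f)δ)/sin δ ≈ 0.975, b = sin(fδ)/sin δ ≈ 0.731.
p = a·p₁ + b·p₂ ≈ (-0.298, 0.731, -0.614); φ = arcsin(p_z) ≈ -37.89°, λ = atan2(p_y, p_x) ≈ 112.16°.

≈ lat 38°S, lon 112°E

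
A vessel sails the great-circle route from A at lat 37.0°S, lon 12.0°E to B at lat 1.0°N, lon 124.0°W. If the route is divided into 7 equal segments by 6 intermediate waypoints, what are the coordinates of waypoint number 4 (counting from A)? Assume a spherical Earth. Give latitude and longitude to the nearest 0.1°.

≈ lat 35.4°S, lon 81.3°W

Write both endpoints as unit vectors p₁, p₂ with components (cos φ cos λ, cos φ sin λ, sin φ).
The central angle between the endpoints is δ = arccos(p₁·p₂) ≈ 2.196 rad (125.8°).
Interpolate at f = 4/7 with slerp weights a = sin((1−f)δ)/sin δ ≈ 0.996, b = sin(fδ)/sin δ ≈ 1.172.
p = a·p₁ + b·p₂ ≈ (0.123, -0.806, -0.579); φ = arcsin(p_z) ≈ -35.39°, λ = atan2(p_y, p_x) ≈ -81.31°.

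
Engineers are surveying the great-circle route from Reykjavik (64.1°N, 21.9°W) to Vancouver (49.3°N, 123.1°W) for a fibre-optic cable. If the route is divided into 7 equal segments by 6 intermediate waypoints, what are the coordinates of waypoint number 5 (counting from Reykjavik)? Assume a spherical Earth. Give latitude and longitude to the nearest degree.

Convert each endpoint to a unit vector on the sphere (x = cos φ cos λ, y = cos φ sin λ, z = sin φ).
The central angle between the endpoints is δ = arccos(p₁·p₂) ≈ 0.894 rad (51.2°).
Interpolate at f = 5/7 with slerp weights a = sin((1−f)δ)/sin δ ≈ 0.324, b = sin(fδ)/sin δ ≈ 0.765.
p = a·p₁ + b·p₂ ≈ (-0.141, -0.470, 0.871); φ = arcsin(p_z) ≈ 60.59°, λ = atan2(p_y, p_x) ≈ -106.68°.

≈ (61°N, 107°W)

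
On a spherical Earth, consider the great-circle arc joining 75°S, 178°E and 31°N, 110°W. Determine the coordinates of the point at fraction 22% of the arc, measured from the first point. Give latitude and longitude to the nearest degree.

≈ 56°S, 139°W

Convert each endpoint to a unit vector on the sphere (x = cos φ cos λ, y = cos φ sin λ, z = sin φ).
The central angle between the endpoints is δ = arccos(p₁·p₂) ≈ 2.014 rad (115.4°).
Interpolate at f = 0.22 with slerp weights a = sin((1−f)δ)/sin δ ≈ 1.107, b = sin(fδ)/sin δ ≈ 0.475.
p = a·p₁ + b·p₂ ≈ (-0.425, -0.372, -0.825); φ = arcsin(p_z) ≈ -55.57°, λ = atan2(p_y, p_x) ≈ -138.81°.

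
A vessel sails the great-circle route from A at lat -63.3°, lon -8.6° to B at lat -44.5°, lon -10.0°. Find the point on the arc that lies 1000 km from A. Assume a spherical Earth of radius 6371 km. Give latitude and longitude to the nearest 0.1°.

The haversine formula gives a central angle δ ≈ 0.328 rad (18.8°) between the endpoints. The total great-circle distance is δ·R ≈ 0.328 × 6371 ≈ 2092 km, so the target fraction is f = 1000/2092 ≈ 0.478.
Interpolate at f ≈ 0.478 with slerp weights a = sin((1−f)δ)/sin δ ≈ 0.529, b = sin(fδ)/sin δ ≈ 0.485.
p = a·p₁ + b·p₂ ≈ (0.575, -0.096, -0.812); φ = arcsin(p_z) ≈ -54.32°, λ = atan2(p_y, p_x) ≈ -9.43°.

≈ lat -54.3°, lon -9.4°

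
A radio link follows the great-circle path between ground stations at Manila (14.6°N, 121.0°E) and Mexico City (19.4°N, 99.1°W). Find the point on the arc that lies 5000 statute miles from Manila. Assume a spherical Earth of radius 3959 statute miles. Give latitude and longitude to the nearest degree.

Write both endpoints as unit vectors p₁, p₂ with components (cos φ cos λ, cos φ sin λ, sin φ).
The central angle between the endpoints is δ = arccos(p₁·p₂) ≈ 2.233 rad (127.9°). The total great-circle distance is δ·R ≈ 2.233 × 3959 ≈ 8838 mi, so the target fraction is f = 5000/8838 ≈ 0.566.
Interpolate at f ≈ 0.566 with slerp weights a = sin((1−f)δ)/sin δ ≈ 1.045, b = sin(fδ)/sin δ ≈ 1.208.
p = a·p₁ + b·p₂ ≈ (-0.701, -0.258, 0.665); φ = arcsin(p_z) ≈ 41.66°, λ = atan2(p_y, p_x) ≈ -159.80°.

≈ 42°N, 160°W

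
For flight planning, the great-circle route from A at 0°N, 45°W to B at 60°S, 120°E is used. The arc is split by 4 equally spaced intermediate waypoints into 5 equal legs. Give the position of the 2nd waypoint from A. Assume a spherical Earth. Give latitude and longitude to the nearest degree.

Write both endpoints as unit vectors p₁, p₂ with components (cos φ cos λ, cos φ sin λ, sin φ).
The central angle between the endpoints is δ = arccos(p₁·p₂) ≈ 2.075 rad (118.9°).
Interpolate at f = 2/5 with slerp weights a = sin((1−f)δ)/sin δ ≈ 1.082, b = sin(fδ)/sin δ ≈ 0.843.
p = a·p₁ + b·p₂ ≈ (0.554, -0.400, -0.730); φ = arcsin(p_z) ≈ -46.87°, λ = atan2(p_y, p_x) ≈ -35.82°.

≈ 47°S, 36°W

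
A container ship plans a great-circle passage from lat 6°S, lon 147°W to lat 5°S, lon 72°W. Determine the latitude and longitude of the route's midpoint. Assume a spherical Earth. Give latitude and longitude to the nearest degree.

≈ lat 7°S, lon 109°W

From cos δ = sin φ₁ sin φ₂ + cos φ₁ cos φ₂ cos Δλ, the central angle is δ ≈ 1.302 rad (74.6°).
Interpolate at f = 1/2 with slerp weights a = sin((1−f)δ)/sin δ ≈ 0.629, b = sin(fδ)/sin δ ≈ 0.629.
p = a·p₁ + b·p₂ ≈ (-0.331, -0.936, -0.120); φ = arcsin(p_z) ≈ -6.92°, λ = atan2(p_y, p_x) ≈ -109.46°.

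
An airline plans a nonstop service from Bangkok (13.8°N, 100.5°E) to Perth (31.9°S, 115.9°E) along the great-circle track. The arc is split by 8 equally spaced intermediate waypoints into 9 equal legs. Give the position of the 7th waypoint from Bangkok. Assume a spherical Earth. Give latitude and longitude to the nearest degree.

Write both endpoints as unit vectors p₁, p₂ with components (cos φ cos λ, cos φ sin λ, sin φ).
The central angle between the endpoints is δ = arccos(p₁·p₂) ≈ 0.838 rad (48.0°).
Interpolate at f = 7/9 with slerp weights a = sin((1−f)δ)/sin δ ≈ 0.249, b = sin(fδ)/sin δ ≈ 0.816.
p = a·p₁ + b·p₂ ≈ (-0.347, 0.861, -0.372); φ = arcsin(p_z) ≈ -21.83°, λ = atan2(p_y, p_x) ≈ 111.93°.

≈ 22°S, 112°E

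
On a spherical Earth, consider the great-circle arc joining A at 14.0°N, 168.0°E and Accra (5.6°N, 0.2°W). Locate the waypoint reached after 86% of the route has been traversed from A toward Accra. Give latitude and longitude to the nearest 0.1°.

≈ 24.3°N, 11.9°E

Convert each endpoint to a unit vector on the sphere (x = cos φ cos λ, y = cos φ sin λ, z = sin φ).
The central angle between the endpoints is δ = arccos(p₁·p₂) ≈ 2.743 rad (157.2°).
Interpolate at f = 0.86 with slerp weights a = sin((1−f)δ)/sin δ ≈ 0.966, b = sin(fδ)/sin δ ≈ 1.817.
p = a·p₁ + b·p₂ ≈ (0.892, 0.188, 0.411); φ = arcsin(p_z) ≈ 24.26°, λ = atan2(p_y, p_x) ≈ 11.93°.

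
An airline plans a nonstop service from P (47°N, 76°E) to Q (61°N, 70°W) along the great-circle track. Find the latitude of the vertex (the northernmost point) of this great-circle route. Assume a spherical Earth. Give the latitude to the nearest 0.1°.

The great circle lies in the plane with unit normal n̂ = (p₁ × p₂)/|p₁ × p₂|.
Here n̂_z ≈ -0.199; the vertex latitude is φ_max = arccos|n̂_z| ≈ 78.5°.

≈ 78.5°N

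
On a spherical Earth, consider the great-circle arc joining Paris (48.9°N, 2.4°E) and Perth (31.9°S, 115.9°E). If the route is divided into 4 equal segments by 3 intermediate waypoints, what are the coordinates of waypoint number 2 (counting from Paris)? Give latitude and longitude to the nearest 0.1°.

≈ 15.0°N, 70.1°E

Write both endpoints as unit vectors p₁, p₂ with components (cos φ cos λ, cos φ sin λ, sin φ).
The central angle between the endpoints is δ = arccos(p₁·p₂) ≈ 2.240 rad (128.4°).
Interpolate at f = 2/4 with slerp weights a = sin((1−f)δ)/sin δ ≈ 1.148, b = sin(fδ)/sin δ ≈ 1.148.
p = a·p₁ + b·p₂ ≈ (0.328, 0.908, 0.258); φ = arcsin(p_z) ≈ 14.98°, λ = atan2(p_y, p_x) ≈ 70.13°.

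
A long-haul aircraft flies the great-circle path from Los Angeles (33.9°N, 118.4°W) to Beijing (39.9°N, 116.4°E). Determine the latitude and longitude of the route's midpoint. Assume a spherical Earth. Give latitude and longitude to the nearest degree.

Convert each endpoint to a unit vector on the sphere (x = cos φ cos λ, y = cos φ sin λ, z = sin φ).
The central angle between the endpoints is δ = arccos(p₁·p₂) ≈ 1.580 rad (90.5°).
Interpolate at f = 1/2 with slerp weights a = sin((1−f)δ)/sin δ ≈ 0.710, b = sin(fδ)/sin δ ≈ 0.710.
p = a·p₁ + b·p₂ ≈ (-0.523, -0.031, 0.852); φ = arcsin(p_z) ≈ 58.42°, λ = atan2(p_y, p_x) ≈ -176.66°.

≈ 58°N, 177°W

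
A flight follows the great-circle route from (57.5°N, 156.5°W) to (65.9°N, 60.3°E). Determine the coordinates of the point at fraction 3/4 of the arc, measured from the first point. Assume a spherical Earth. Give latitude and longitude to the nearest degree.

≈ (77°N, 85°E)

Convert each endpoint to a unit vector on the sphere (x = cos φ cos λ, y = cos φ sin λ, z = sin φ).
The central angle between the endpoints is δ = arccos(p₁·p₂) ≈ 0.935 rad (53.5°).
Interpolate at f = 3/4 with slerp weights a = sin((1−f)δ)/sin δ ≈ 0.288, b = sin(fδ)/sin δ ≈ 0.802.
p = a·p₁ + b·p₂ ≈ (0.020, 0.223, 0.975); φ = arcsin(p_z) ≈ 77.08°, λ = atan2(p_y, p_x) ≈ 84.77°.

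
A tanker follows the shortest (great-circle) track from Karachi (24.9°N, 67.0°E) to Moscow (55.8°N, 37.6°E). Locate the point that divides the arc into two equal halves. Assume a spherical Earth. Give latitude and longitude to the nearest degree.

≈ 41°N, 56°E

From cos δ = sin φ₁ sin φ₂ + cos φ₁ cos φ₂ cos Δλ, the central angle is δ ≈ 0.656 rad (37.6°).
Interpolate at f = 1/2 with slerp weights a = sin((1−f)δ)/sin δ ≈ 0.528, b = sin(fδ)/sin δ ≈ 0.528.
p = a·p₁ + b·p₂ ≈ (0.422, 0.622, 0.659); φ = arcsin(p_z) ≈ 41.24°, λ = atan2(p_y, p_x) ≈ 55.82°.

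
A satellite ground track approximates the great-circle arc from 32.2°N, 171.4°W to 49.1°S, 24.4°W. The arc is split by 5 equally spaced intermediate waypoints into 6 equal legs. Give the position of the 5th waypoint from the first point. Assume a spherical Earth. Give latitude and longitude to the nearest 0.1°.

≈ 52.1°S, 64.1°W

Convert each endpoint to a unit vector on the sphere (x = cos φ cos λ, y = cos φ sin λ, z = sin φ).
The central angle between the endpoints is δ = arccos(p₁·p₂) ≈ 2.621 rad (150.2°).
Interpolate at f = 5/6 with slerp weights a = sin((1−f)δ)/sin δ ≈ 0.850, b = sin(fδ)/sin δ ≈ 1.644.
p = a·p₁ + b·p₂ ≈ (0.269, -0.552, -0.789); φ = arcsin(p_z) ≈ -52.12°, λ = atan2(p_y, p_x) ≈ -64.05°.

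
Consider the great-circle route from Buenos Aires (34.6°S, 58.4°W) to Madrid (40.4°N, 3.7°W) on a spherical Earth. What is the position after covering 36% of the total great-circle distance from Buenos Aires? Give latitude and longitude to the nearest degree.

≈ 8°S, 39°W

From cos δ = sin φ₁ sin φ₂ + cos φ₁ cos φ₂ cos Δλ, the central angle is δ ≈ 1.577 rad (90.3°).
Interpolate at f = 0.36 with slerp weights a = sin((1−f)δ)/sin δ ≈ 0.846, b = sin(fδ)/sin δ ≈ 0.538.
p = a·p₁ + b·p₂ ≈ (0.774, -0.620, -0.132); φ = arcsin(p_z) ≈ -7.59°, λ = atan2(p_y, p_x) ≈ -38.70°.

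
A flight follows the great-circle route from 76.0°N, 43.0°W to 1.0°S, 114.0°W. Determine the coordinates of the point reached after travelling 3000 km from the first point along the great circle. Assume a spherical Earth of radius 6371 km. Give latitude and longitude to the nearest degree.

≈ 56°N, 93°W

Write both endpoints as unit vectors p₁, p₂ with components (cos φ cos λ, cos φ sin λ, sin φ).
The central angle between the endpoints is δ = arccos(p₁·p₂) ≈ 1.509 rad (86.5°). The total great-circle distance is δ·R ≈ 1.509 × 6371 ≈ 9613 km, so the target fraction is f = 3000/9613 ≈ 0.312.
Interpolate at f ≈ 0.312 with slerp weights a = sin((1−f)δ)/sin δ ≈ 0.863, b = sin(fδ)/sin δ ≈ 0.455.
p = a·p₁ + b·p₂ ≈ (-0.032, -0.558, 0.829); φ = arcsin(p_z) ≈ 56.05°, λ = atan2(p_y, p_x) ≈ -93.30°.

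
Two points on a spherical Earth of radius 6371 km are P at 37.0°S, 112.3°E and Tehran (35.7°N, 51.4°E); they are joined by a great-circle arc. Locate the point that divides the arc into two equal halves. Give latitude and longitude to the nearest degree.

Write both endpoints as unit vectors p₁, p₂ with components (cos φ cos λ, cos φ sin λ, sin φ).
The central angle between the endpoints is δ = arccos(p₁·p₂) ≈ 1.607 rad (92.0°).
Interpolate at f = 1/2 with slerp weights a = sin((1−f)δ)/sin δ ≈ 0.720, b = sin(fδ)/sin δ ≈ 0.720.
p = a·p₁ + b·p₂ ≈ (0.147, 0.989, -0.013); φ = arcsin(p_z) ≈ -0.75°, λ = atan2(p_y, p_x) ≈ 81.57°.

≈ 1°S, 82°E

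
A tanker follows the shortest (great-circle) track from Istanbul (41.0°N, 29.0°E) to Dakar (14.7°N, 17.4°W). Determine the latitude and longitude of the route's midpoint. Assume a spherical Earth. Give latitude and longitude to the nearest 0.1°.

Convert each endpoint to a unit vector on the sphere (x = cos φ cos λ, y = cos φ sin λ, z = sin φ).
The central angle between the endpoints is δ = arccos(p₁·p₂) ≈ 0.837 rad (47.9°).
Interpolate at f = 1/2 with slerp weights a = sin((1−f)δ)/sin δ ≈ 0.547, b = sin(fδ)/sin δ ≈ 0.547.
p = a·p₁ + b·p₂ ≈ (0.866, 0.042, 0.498); φ = arcsin(p_z) ≈ 29.86°, λ = atan2(p_y, p_x) ≈ 2.77°.

≈ 29.9°N, 2.8°E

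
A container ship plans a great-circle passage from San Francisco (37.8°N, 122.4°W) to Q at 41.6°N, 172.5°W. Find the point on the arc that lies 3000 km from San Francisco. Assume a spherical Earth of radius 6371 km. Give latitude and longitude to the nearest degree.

The haversine formula gives a central angle δ ≈ 0.667 rad (38.2°) between the endpoints. The total great-circle distance is δ·R ≈ 0.667 × 6371 ≈ 4247 km, so the target fraction is f = 3000/4247 ≈ 0.706.
Interpolate at f ≈ 0.706 with slerp weights a = sin((1−f)δ)/sin δ ≈ 0.314, b = sin(fδ)/sin δ ≈ 0.734.
p = a·p₁ + b·p₂ ≈ (-0.677, -0.281, 0.680); φ = arcsin(p_z) ≈ 42.84°, λ = atan2(p_y, p_x) ≈ -157.43°.

≈ 43°N, 157°W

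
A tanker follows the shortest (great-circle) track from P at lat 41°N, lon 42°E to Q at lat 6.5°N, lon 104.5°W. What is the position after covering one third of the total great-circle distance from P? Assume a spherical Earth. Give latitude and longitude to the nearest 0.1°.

≈ lat 60.3°N, lon 18.7°W

From cos δ = sin φ₁ sin φ₂ + cos φ₁ cos φ₂ cos Δλ, the central angle is δ ≈ 2.154 rad (123.4°).
Interpolate at f = 1/3 with slerp weights a = sin((1−f)δ)/sin δ ≈ 1.188, b = sin(fδ)/sin δ ≈ 0.788.
p = a·p₁ + b·p₂ ≈ (0.470, -0.159, 0.868); φ = arcsin(p_z) ≈ 60.27°, λ = atan2(p_y, p_x) ≈ -18.67°.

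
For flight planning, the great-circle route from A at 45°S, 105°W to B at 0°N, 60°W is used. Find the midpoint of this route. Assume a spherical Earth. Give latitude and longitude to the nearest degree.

Convert each endpoint to a unit vector on the sphere (x = cos φ cos λ, y = cos φ sin λ, z = sin φ).
The central angle between the endpoints is δ = arccos(p₁·p₂) ≈ 1.047 rad (60.0°).
Interpolate at f = 1/2 with slerp weights a = sin((1−f)δ)/sin δ ≈ 0.577, b = sin(fδ)/sin δ ≈ 0.577.
p = a·p₁ + b·p₂ ≈ (0.183, -0.894, -0.408); φ = arcsin(p_z) ≈ -24.09°, λ = atan2(p_y, p_x) ≈ -78.43°.

≈ 24°S, 78°W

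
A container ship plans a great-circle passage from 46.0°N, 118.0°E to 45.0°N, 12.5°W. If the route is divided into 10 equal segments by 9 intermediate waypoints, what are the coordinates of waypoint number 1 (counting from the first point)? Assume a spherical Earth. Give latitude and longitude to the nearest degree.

≈ 52°N, 111°E

Convert each endpoint to a unit vector on the sphere (x = cos φ cos λ, y = cos φ sin λ, z = sin φ).
The central angle between the endpoints is δ = arccos(p₁·p₂) ≈ 1.380 rad (79.1°).
Interpolate at f = 1/10 with slerp weights a = sin((1−f)δ)/sin δ ≈ 0.964, b = sin(fδ)/sin δ ≈ 0.140.
p = a·p₁ + b·p₂ ≈ (-0.218, 0.570, 0.792); φ = arcsin(p_z) ≈ 52.42°, λ = atan2(p_y, p_x) ≈ 110.91°.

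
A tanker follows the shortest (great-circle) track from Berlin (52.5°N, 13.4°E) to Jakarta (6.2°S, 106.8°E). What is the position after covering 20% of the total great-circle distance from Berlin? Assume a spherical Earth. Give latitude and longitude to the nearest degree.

Write both endpoints as unit vectors p₁, p₂ with components (cos φ cos λ, cos φ sin λ, sin φ).
The central angle between the endpoints is δ = arccos(p₁·p₂) ≈ 1.693 rad (97.0°).
Interpolate at f = 0.20 with slerp weights a = sin((1−f)δ)/sin δ ≈ 0.984, b = sin(fδ)/sin δ ≈ 0.335.
p = a·p₁ + b·p₂ ≈ (0.487, 0.457, 0.744); φ = arcsin(p_z) ≈ 48.11°, λ = atan2(p_y, p_x) ≈ 43.22°.

≈ (48°N, 43°E)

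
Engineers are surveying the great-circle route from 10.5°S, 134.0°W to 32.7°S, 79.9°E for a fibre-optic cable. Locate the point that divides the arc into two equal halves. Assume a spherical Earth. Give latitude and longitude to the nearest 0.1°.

Convert each endpoint to a unit vector on the sphere (x = cos φ cos λ, y = cos φ sin λ, z = sin φ).
The central angle between the endpoints is δ = arccos(p₁·p₂) ≈ 2.200 rad (126.0°).
Interpolate at f = 1/2 with slerp weights a = sin((1−f)δ)/sin δ ≈ 1.102, b = sin(fδ)/sin δ ≈ 1.102.
p = a·p₁ + b·p₂ ≈ (-0.590, 0.134, -0.796); φ = arcsin(p_z) ≈ -52.77°, λ = atan2(p_y, p_x) ≈ 167.25°.

≈ 52.8°S, 167.2°E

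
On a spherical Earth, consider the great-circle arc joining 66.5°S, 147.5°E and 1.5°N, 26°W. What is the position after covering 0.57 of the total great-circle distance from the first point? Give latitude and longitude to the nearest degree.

≈ 48°S, 23°W

From cos δ = sin φ₁ sin φ₂ + cos φ₁ cos φ₂ cos Δλ, the central angle is δ ≈ 2.004 rad (114.8°).
Interpolate at f = 0.57 with slerp weights a = sin((1−f)δ)/sin δ ≈ 0.836, b = sin(fδ)/sin δ ≈ 1.002.
p = a·p₁ + b·p₂ ≈ (0.619, -0.260, -0.741); φ = arcsin(p_z) ≈ -47.80°, λ = atan2(p_y, p_x) ≈ -22.78°.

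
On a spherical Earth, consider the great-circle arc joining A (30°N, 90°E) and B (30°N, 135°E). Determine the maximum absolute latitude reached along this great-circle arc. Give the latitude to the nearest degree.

The great circle lies in the plane with unit normal n̂ = (p₁ × p₂)/|p₁ × p₂|.
Here n̂_z ≈ +0.848; the vertex latitude is φ_max = arccos|n̂_z| ≈ 32.0°.
Check via Clairaut: cos φ_max = |cos φ₁| · sin C = cos(30.0°)·sin(78.3°) ≈ 0.848, again giving ≈ 32.0°.

≈ 32°N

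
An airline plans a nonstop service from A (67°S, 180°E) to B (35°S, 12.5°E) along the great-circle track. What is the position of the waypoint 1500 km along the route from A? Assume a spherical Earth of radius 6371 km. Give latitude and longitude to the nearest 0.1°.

≈ (80.0°S, 165.9°E)

Write both endpoints as unit vectors p₁, p₂ with components (cos φ cos λ, cos φ sin λ, sin φ).
The central angle between the endpoints is δ = arccos(p₁·p₂) ≈ 1.354 rad (77.6°). The total great-circle distance is δ·R ≈ 1.354 × 6371 ≈ 8624 km, so the target fraction is f = 1500/8624 ≈ 0.174.
Interpolate at f ≈ 0.174 with slerp weights a = sin((1−f)δ)/sin δ ≈ 0.921, b = sin(fδ)/sin δ ≈ 0.239.
p = a·p₁ + b·p₂ ≈ (-0.169, 0.042, -0.985); φ = arcsin(p_z) ≈ -79.98°, λ = atan2(p_y, p_x) ≈ 165.91°.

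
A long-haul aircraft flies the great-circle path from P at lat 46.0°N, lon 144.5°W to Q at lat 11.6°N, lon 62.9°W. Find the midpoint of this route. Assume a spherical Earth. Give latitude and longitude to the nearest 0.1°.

The haversine formula gives a central angle δ ≈ 1.324 rad (75.9°) between the endpoints.
Interpolate at f = 1/2 with slerp weights a = sin((1−f)δ)/sin δ ≈ 0.634, b = sin(fδ)/sin δ ≈ 0.634.
p = a·p₁ + b·p₂ ≈ (-0.076, -0.809, 0.584); φ = arcsin(p_z) ≈ 35.70°, λ = atan2(p_y, p_x) ≈ -95.34°.

≈ lat 35.7°N, lon 95.3°W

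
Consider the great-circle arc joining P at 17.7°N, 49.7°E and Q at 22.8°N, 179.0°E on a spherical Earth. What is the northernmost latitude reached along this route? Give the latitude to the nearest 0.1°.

≈ 40.9°N

The great circle lies in the plane with unit normal n̂ = (p₁ × p₂)/|p₁ × p₂|.
Here n̂_z ≈ +0.756; the vertex latitude is φ_max = arccos|n̂_z| ≈ 40.9°.
Check via Clairaut: cos φ_max = |cos φ₁| · sin C = cos(17.7°)·sin(52.5°) ≈ 0.756, again giving ≈ 40.9°.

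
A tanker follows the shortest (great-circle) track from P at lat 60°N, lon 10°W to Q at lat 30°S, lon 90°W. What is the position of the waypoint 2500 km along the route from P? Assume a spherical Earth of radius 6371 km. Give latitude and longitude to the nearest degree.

The haversine formula gives a central angle δ ≈ 1.937 rad (111.0°) between the endpoints. The total great-circle distance is δ·R ≈ 1.937 × 6371 ≈ 12339 km, so the target fraction is f = 2500/12339 ≈ 0.203.
Interpolate at f ≈ 0.203 with slerp weights a = sin((1−f)δ)/sin δ ≈ 1.071, b = sin(fδ)/sin δ ≈ 0.410.
p = a·p₁ + b·p₂ ≈ (0.527, -0.448, 0.722); φ = arcsin(p_z) ≈ 46.25°, λ = atan2(p_y, p_x) ≈ -40.34°.

≈ lat 46°N, lon 40°W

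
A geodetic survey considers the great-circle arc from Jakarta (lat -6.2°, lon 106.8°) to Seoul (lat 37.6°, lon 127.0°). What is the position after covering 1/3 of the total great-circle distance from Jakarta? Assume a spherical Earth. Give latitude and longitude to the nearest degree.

Write both endpoints as unit vectors p₁, p₂ with components (cos φ cos λ, cos φ sin λ, sin φ).
The central angle between the endpoints is δ = arccos(p₁·p₂) ≈ 0.832 rad (47.7°).
Interpolate at f = 1/3 with slerp weights a = sin((1−f)δ)/sin δ ≈ 0.712, b = sin(fδ)/sin δ ≈ 0.370.
p = a·p₁ + b·p₂ ≈ (-0.381, 0.912, 0.149); φ = arcsin(p_z) ≈ 8.57°, λ = atan2(p_y, p_x) ≈ 112.68°.

≈ lat 9°, lon 113°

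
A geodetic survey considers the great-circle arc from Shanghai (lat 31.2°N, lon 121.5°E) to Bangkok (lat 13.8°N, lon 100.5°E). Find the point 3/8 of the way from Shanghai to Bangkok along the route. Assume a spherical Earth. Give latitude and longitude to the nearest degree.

Write both endpoints as unit vectors p₁, p₂ with components (cos φ cos λ, cos φ sin λ, sin φ).
The central angle between the endpoints is δ = arccos(p₁·p₂) ≈ 0.453 rad (26.0°).
Interpolate at f = 3/8 with slerp weights a = sin((1−f)δ)/sin δ ≈ 0.638, b = sin(fδ)/sin δ ≈ 0.386.
p = a·p₁ + b·p₂ ≈ (-0.354, 0.834, 0.423); φ = arcsin(p_z) ≈ 25.01°, λ = atan2(p_y, p_x) ≈ 112.97°.

≈ lat 25°N, lon 113°E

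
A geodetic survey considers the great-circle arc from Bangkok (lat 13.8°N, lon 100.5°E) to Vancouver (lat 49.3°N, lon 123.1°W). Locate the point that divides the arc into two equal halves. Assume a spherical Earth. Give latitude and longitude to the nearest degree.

≈ lat 56°N, lon 143°E

From cos δ = sin φ₁ sin φ₂ + cos φ₁ cos φ₂ cos Δλ, the central angle is δ ≈ 1.852 rad (106.1°).
Interpolate at f = 1/2 with slerp weights a = sin((1−f)δ)/sin δ ≈ 0.832, b = sin(fδ)/sin δ ≈ 0.832.
p = a·p₁ + b·p₂ ≈ (-0.444, 0.340, 0.829); φ = arcsin(p_z) ≈ 56.02°, λ = atan2(p_y, p_x) ≈ 142.53°.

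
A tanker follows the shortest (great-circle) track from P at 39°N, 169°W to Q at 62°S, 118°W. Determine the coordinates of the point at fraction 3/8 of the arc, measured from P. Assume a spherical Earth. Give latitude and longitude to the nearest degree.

≈ 0°N, 154°W

Convert each endpoint to a unit vector on the sphere (x = cos φ cos λ, y = cos φ sin λ, z = sin φ).
The central angle between the endpoints is δ = arccos(p₁·p₂) ≈ 1.903 rad (109.0°).
Interpolate at f = 3/8 with slerp weights a = sin((1−f)δ)/sin δ ≈ 0.982, b = sin(fδ)/sin δ ≈ 0.692.
p = a·p₁ + b·p₂ ≈ (-0.902, -0.433, 0.007); φ = arcsin(p_z) ≈ 0.37°, λ = atan2(p_y, p_x) ≈ -154.37°.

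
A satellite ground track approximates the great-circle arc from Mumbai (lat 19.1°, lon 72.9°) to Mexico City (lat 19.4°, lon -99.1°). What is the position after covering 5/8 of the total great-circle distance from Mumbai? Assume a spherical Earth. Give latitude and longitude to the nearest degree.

From cos δ = sin φ₁ sin φ₂ + cos φ₁ cos φ₂ cos Δλ, the central angle is δ ≈ 2.456 rad (140.7°).
Interpolate at f = 5/8 with slerp weights a = sin((1−f)δ)/sin δ ≈ 1.257, b = sin(fδ)/sin δ ≈ 1.578.
p = a·p₁ + b·p₂ ≈ (0.114, -0.334, 0.936); φ = arcsin(p_z) ≈ 69.32°, λ = atan2(p_y, p_x) ≈ -71.18°.

≈ lat 69°, lon -71°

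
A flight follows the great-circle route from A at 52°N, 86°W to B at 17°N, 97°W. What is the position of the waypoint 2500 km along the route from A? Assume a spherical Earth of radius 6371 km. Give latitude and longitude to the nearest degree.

Convert each endpoint to a unit vector on the sphere (x = cos φ cos λ, y = cos φ sin λ, z = sin φ).
The central angle between the endpoints is δ = arccos(p₁·p₂) ≈ 0.629 rad (36.1°). The total great-circle distance is δ·R ≈ 0.629 × 6371 ≈ 4010 km, so the target fraction is f = 2500/4010 ≈ 0.623.
Interpolate at f ≈ 0.623 with slerp weights a = sin((1−f)δ)/sin δ ≈ 0.399, b = sin(fδ)/sin δ ≈ 0.650.
p = a·p₁ + b·p₂ ≈ (-0.059, -0.862, 0.504); φ = arcsin(p_z) ≈ 30.28°, λ = atan2(p_y, p_x) ≈ -93.89°.

≈ 30°N, 94°W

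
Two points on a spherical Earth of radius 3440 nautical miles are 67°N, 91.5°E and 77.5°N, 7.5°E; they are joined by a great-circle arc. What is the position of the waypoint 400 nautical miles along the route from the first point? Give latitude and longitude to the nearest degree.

Convert each endpoint to a unit vector on the sphere (x = cos φ cos λ, y = cos φ sin λ, z = sin φ).
The central angle between the endpoints is δ = arccos(p₁·p₂) ≈ 0.433 rad (24.8°). The total great-circle distance is δ·R ≈ 0.433 × 3440 ≈ 1491 nmi, so the target fraction is f = 400/1491 ≈ 0.268.
Interpolate at f ≈ 0.268 with slerp weights a = sin((1−f)δ)/sin δ ≈ 0.743, b = sin(fδ)/sin δ ≈ 0.276.
p = a·p₁ + b·p₂ ≈ (0.052, 0.298, 0.953); φ = arcsin(p_z) ≈ 72.40°, λ = atan2(p_y, p_x) ≈ 80.16°.

≈ 72°N, 80°E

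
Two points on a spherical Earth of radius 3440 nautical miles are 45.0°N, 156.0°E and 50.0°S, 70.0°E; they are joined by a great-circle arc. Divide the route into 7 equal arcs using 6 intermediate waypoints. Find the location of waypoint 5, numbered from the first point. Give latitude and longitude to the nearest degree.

≈ 25°S, 101°E

Write both endpoints as unit vectors p₁, p₂ with components (cos φ cos λ, cos φ sin λ, sin φ).
The central angle between the endpoints is δ = arccos(p₁·p₂) ≈ 2.106 rad (120.7°).
Interpolate at f = 5/7 with slerp weights a = sin((1−f)δ)/sin δ ≈ 0.658, b = sin(fδ)/sin δ ≈ 1.160.
p = a·p₁ + b·p₂ ≈ (-0.170, 0.890, -0.423); φ = arcsin(p_z) ≈ -25.04°, λ = atan2(p_y, p_x) ≈ 100.82°.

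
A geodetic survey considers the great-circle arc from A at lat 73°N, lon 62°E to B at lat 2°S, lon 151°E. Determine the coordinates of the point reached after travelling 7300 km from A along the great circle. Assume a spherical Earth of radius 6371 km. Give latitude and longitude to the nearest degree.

From cos δ = sin φ₁ sin φ₂ + cos φ₁ cos φ₂ cos Δλ, the central angle is δ ≈ 1.599 rad (91.6°). The total great-circle distance is δ·R ≈ 1.599 × 6371 ≈ 10188 km, so the target fraction is f = 7300/10188 ≈ 0.717.
Interpolate at f ≈ 0.717 with slerp weights a = sin((1−f)δ)/sin δ ≈ 0.438, b = sin(fδ)/sin δ ≈ 0.911.
p = a·p₁ + b·p₂ ≈ (-0.737, 0.555, 0.387); φ = arcsin(p_z) ≈ 22.78°, λ = atan2(p_y, p_x) ≈ 143.02°.

≈ lat 23°N, lon 143°E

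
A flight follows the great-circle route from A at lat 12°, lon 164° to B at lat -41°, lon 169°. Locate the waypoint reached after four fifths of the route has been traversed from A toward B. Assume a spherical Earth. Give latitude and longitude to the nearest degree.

≈ lat -30°, lon 168°

The haversine formula gives a central angle δ ≈ 0.929 rad (53.2°) between the endpoints.
Interpolate at f = 4/5 with slerp weights a = sin((1−f)δ)/sin δ ≈ 0.231, b = sin(fδ)/sin δ ≈ 0.845.
p = a·p₁ + b·p₂ ≈ (-0.843, 0.184, -0.506); φ = arcsin(p_z) ≈ -30.41°, λ = atan2(p_y, p_x) ≈ 167.69°.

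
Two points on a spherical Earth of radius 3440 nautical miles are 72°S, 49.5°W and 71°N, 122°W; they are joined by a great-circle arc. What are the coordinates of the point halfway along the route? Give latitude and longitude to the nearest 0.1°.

≈ 0.6°S, 86.8°W

Write both endpoints as unit vectors p₁, p₂ with components (cos φ cos λ, cos φ sin λ, sin φ).
The central angle between the endpoints is δ = arccos(p₁·p₂) ≈ 2.624 rad (150.3°).
Interpolate at f = 1/2 with slerp weights a = sin((1−f)δ)/sin δ ≈ 1.954, b = sin(fδ)/sin δ ≈ 1.954.
p = a·p₁ + b·p₂ ≈ (0.055, -0.998, -0.011); φ = arcsin(p_z) ≈ -0.62°, λ = atan2(p_y, p_x) ≈ -86.85°.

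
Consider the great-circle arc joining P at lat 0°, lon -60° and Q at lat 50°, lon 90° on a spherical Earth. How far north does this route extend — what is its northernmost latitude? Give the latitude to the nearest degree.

The great circle lies in the plane with unit normal n̂ = (p₁ × p₂)/|p₁ × p₂|.
Here n̂_z ≈ +0.387; the vertex latitude is φ_max = arccos|n̂_z| ≈ 67.2°.
Check via Clairaut: cos φ_max = |cos φ₁| · sin C = cos(0.0°)·sin(22.8°) ≈ 0.387, again giving ≈ 67.2°.

≈ 67°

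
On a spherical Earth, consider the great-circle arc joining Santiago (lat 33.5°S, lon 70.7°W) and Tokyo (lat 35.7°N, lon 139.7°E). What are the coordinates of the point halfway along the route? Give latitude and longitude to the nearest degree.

≈ lat 4°N, lon 143°W

Convert each endpoint to a unit vector on the sphere (x = cos φ cos λ, y = cos φ sin λ, z = sin φ).
The central angle between the endpoints is δ = arccos(p₁·p₂) ≈ 2.705 rad (155.0°).
Interpolate at f = 1/2 with slerp weights a = sin((1−f)δ)/sin δ ≈ 2.308, b = sin(fδ)/sin δ ≈ 2.308.
p = a·p₁ + b·p₂ ≈ (-0.793, -0.604, 0.073); φ = arcsin(p_z) ≈ 4.18°, λ = atan2(p_y, p_x) ≈ -142.71°.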